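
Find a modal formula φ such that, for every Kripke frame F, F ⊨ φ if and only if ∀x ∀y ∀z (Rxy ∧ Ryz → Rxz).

□r → □□r

The condition is transitivity. The 4 schema □r → □□r defines it.
Suppose □r→□□r is valid. Take Rxy, Ryz and set V(r)={w : Rxw}. Then □r at x, so □□r at x, so □r at y, so r at z, i.e. Rxz.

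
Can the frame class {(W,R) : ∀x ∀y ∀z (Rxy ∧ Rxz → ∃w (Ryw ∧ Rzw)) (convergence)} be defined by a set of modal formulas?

Yes — defined by ◇□p → □◇p

This is a Sahlqvist condition; the .2 axiom ◇□p → □◇p defines it.
Suppose ◇□p→□◇p is valid. Take Rxy, Rxz and set V(p)={w : Ryw}. Then □p at y so ◇□p at x, so □◇p at x, so ◇p at z, giving w with Rzw and Ryw.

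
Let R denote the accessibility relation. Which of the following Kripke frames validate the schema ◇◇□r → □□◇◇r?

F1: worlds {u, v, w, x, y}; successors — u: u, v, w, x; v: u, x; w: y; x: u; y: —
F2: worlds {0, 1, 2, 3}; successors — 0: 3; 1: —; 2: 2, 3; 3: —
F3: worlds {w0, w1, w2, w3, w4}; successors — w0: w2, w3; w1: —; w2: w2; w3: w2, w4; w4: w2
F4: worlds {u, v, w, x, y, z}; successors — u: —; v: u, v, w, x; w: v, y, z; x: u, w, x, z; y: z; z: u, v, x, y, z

Frame correspondent (Sahlqvist): ∀x ∀y ∀z ((xR²y ∧ xR²z) → ∃w (yRw ∧ zR²w)) — i.e. a generalized confluence (Geach) condition.
F1: fails — uR²u, uR²w but no t with uRt and wR²t.
F2: fails — 2R²2, 2R²3 but no w with 2Rw and 3R²w.
F3: holds.
F4: fails — vR²u, vR²u but no t with uRt and uR²t.

F3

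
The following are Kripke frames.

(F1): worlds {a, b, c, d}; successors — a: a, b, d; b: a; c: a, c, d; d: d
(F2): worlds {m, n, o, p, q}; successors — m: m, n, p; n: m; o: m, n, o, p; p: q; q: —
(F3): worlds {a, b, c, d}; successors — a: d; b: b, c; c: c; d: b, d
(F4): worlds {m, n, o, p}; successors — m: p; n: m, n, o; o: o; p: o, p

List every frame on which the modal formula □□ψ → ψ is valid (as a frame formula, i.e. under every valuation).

Frame correspondent (Sahlqvist): ∀x ∃w (xR²w ∧ x = w) — i.e. a generalized confluence (Geach) condition.
(F1): condition met.
(F2): fails — at p but no w with pR²w and p=w.
(F3): fails — at a but no w with aR²w and a=w.
(F4): fails — at m but no w with mR²w and m=w.

(F1)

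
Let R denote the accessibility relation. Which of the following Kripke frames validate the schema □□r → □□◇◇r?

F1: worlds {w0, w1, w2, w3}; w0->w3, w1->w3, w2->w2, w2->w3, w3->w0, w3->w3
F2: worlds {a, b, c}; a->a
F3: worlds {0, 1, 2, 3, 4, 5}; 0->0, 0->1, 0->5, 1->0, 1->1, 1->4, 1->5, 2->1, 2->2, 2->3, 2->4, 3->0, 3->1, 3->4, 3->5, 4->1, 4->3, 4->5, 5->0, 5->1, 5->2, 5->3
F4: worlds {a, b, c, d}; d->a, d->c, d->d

This is the axiom for a generalized confluence (Geach) condition; its first-order frame correspondent is ∀x ∀z (xR²z → ∃w (xR²w ∧ zR²w)).
F1: condition met.
F2: condition met.
F3: condition met.
F4: fails — dR²a but no w with dR²w and aR²w.
Valid on: F1, F2, F3.

F1, F2, F3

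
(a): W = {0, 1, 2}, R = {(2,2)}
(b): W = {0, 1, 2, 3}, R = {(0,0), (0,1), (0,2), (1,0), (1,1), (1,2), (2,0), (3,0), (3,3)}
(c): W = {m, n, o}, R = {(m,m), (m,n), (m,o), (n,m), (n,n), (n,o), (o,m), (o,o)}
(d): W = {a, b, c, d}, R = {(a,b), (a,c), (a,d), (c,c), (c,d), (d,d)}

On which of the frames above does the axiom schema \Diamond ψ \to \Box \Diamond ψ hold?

(a)

The schema corresponds to the Euclidean property: \forall x \forall y \forall z (Rxy \wedge Rxz \to Ryz).
(a): satisfies the condition.
(b): fails — R02 and R02 but not R22.
(c): fails — Rmo and Rmn but not Ron.
(d): fails — Rab and Rab but not Rbb.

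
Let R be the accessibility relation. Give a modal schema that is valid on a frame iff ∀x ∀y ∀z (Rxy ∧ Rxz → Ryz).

◇q → □◇q

The condition is the Euclidean property. The 5 schema ◇q → □◇q defines it.
Suppose ◇q→□◇q is valid. Take Rxy, Rxz and set V(q)={y}. Then ◇q at x, so □◇q at x, so ◇q at z, so some w with Rzw has q; w=y, i.e. Rzy. By symmetry of the argument, Ryz.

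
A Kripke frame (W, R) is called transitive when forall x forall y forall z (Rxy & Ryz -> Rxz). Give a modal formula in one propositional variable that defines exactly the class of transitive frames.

□s → □□s

This is transitivity; the standard corresponding axiom is 4: □s → □□s.
Suppose □s→□□s is valid. Take Rxy, Ryz and set V(s)={w : Rxw}. Then □s at x, so □□s at x, so □s at y, so s at z, i.e. Rxz.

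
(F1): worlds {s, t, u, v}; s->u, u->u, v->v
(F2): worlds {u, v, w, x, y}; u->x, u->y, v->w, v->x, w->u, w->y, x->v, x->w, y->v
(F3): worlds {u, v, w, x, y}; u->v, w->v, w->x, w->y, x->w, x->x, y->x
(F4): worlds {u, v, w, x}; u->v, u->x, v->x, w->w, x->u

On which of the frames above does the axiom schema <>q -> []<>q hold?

(F1)

The schema corresponds to the Euclidean property: forall x forall y forall z (Rxy & Rxz -> Ryz).
(F1): condition met.
(F2): fails — Rux and Rux but not Rxx.
(F3): fails — Ruv and Ruv but not Rvv.
(F4): fails — Ruv and Ruv but not Rvv.
Valid on: (F1).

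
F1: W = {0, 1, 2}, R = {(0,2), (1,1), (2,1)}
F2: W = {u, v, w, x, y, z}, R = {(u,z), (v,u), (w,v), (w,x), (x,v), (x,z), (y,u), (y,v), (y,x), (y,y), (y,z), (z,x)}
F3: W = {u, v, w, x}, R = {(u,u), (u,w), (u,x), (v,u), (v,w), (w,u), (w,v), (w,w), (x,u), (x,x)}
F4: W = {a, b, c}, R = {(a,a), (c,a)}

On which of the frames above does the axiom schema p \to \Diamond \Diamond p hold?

F3

This is the axiom for a generalized confluence (Geach) condition; its first-order frame correspondent is \forall x \exists w (x = w \wedge x R^2 w).
F1: fails — at 0 but no w with 0=w and 0R²w.
F2: fails — at u but no t with u=t and uR²t.
F3: condition met.
F4: fails — at b but no w with b=w and bR²w.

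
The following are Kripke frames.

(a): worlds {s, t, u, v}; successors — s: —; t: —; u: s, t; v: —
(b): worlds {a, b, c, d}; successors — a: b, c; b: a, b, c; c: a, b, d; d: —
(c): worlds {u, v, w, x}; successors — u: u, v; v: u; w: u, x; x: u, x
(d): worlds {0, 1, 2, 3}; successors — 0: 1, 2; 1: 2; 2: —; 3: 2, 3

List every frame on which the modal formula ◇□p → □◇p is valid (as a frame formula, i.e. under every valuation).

(c)

Frame correspondent (Sahlqvist): ∀x ∀y ∀z (Rxy ∧ Rxz → ∃w (Ryw ∧ Rzw)) — i.e. convergence.
(a): fails — Rus and Rus but s and s have no common successor.
(b): fails — Rcd and Rcd but d and d have no common successor.
(c): condition met.
(d): fails — R02 and R02 but 2 and 2 have no common successor.
Valid on: (c).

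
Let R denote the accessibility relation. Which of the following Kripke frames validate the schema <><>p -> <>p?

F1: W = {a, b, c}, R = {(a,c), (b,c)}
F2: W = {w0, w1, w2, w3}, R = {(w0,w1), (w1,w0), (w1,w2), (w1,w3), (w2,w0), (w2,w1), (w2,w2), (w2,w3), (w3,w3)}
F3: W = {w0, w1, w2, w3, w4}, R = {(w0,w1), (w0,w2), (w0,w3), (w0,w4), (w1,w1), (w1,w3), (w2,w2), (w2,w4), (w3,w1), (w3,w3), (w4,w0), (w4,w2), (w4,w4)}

The schema corresponds to transitivity: forall x forall y forall z (Rxy & Ryz -> Rxz).
F1: satisfies the condition.
F2: fails — Rw1w2 and Rw2w1 but not Rw1w1.
F3: fails — Rw0w4 and Rw4w0 but not Rw0w0.
Valid on: F1.

F1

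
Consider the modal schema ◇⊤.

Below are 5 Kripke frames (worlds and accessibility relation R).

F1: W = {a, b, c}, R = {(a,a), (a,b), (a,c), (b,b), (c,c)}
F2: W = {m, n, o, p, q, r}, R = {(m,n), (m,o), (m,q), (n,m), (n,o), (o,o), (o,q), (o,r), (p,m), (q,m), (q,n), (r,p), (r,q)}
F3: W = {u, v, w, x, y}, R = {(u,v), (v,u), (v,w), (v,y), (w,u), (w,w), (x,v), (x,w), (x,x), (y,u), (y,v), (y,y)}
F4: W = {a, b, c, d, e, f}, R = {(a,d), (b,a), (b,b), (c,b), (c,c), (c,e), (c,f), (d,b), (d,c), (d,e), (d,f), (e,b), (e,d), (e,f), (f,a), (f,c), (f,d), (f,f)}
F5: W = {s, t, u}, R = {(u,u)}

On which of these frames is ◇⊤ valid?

This is the axiom for seriality; its first-order frame correspondent is ∀x ∃y Rxy.
F1: condition met.
F2: condition met.
F3: condition met.
F4: condition met.
F5: fails — world s has no successor.

F1, F2, F3, F4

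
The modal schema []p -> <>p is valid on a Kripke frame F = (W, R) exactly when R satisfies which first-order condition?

Suppose □p→◇p is valid. At any x set V(p)=W. Then □p at x, so ◇p at x, so x has a successor.

Seriality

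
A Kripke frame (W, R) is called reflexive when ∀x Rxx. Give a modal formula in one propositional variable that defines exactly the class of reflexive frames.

A defining formula is □p → p (the T axiom).
Suppose □p→p is valid. At any x set V(p)={w : Rxw}. Then □p holds at x, so p holds at x, i.e. Rxx.

□p → p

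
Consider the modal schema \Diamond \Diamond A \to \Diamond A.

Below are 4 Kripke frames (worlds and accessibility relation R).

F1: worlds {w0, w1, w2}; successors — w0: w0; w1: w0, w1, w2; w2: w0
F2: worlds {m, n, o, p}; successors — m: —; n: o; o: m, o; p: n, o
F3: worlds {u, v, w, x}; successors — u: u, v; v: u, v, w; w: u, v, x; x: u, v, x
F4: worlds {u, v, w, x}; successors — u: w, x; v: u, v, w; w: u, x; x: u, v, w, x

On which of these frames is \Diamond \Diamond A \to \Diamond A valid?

The schema corresponds to a generalized confluence (Geach) condition: \forall x \forall y (x R^2 y \to \exists w (y = w \wedge xRw)).
F1: satisfies the condition.
F2: fails — nR²m but no w with m=w and nRw.
F3: fails — uR²w but no t with w=t and uRt.
F4: fails — uR²u but no t with u=t and uRt.

F1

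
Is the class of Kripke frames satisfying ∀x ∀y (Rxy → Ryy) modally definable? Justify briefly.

Yes: it is shift-reflexivity, defined by the T□ schema □(□r → r).
Suppose □(□r→r) is valid. Take Rxy and set V(r)={w : Ryw}. Then at y, □r holds; since □(□r→r) at x, □r→r at y, so r at y, i.e. Ryy.

Yes — defined by □(□r → r)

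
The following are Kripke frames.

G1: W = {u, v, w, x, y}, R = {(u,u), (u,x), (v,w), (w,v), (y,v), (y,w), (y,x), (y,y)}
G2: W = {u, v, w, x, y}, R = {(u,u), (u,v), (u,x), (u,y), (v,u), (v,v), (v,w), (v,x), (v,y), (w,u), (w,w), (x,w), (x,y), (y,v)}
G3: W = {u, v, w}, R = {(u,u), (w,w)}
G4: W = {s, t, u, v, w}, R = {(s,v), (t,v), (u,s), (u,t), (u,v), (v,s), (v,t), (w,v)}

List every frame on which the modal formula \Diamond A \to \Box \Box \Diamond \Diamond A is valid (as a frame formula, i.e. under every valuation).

Frame correspondent (Sahlqvist): \forall x \forall y \forall z ((xRy \wedge x R^2 z) \to \exists w (y = w \wedge z R^2 w)) — i.e. a generalized confluence (Geach) condition.
G1: fails — uRu, uR²x but no t with u=t and xR²t.
G2: fails — uRx, uR²x but no t with x=t and xR²t.
G3: condition met.
G4: fails — sRv, sR²s but no w* with v=w* and sR²w*.

G3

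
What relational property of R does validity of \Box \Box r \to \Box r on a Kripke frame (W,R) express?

Suppose □□r→□r is valid. Take Rxy and set V(r)={w : xR²w}. Then □□r at x, so □r at x, so r at y, i.e. ∃z(Rxz∧Rzy).
The converse is a direct semantic check.
Frame condition: \forall x \forall y (Rxy \to \exists z (Rxz \wedge Rzy)).

density: \forall x \forall y (Rxy \to \exists z (Rxz \wedge Rzy))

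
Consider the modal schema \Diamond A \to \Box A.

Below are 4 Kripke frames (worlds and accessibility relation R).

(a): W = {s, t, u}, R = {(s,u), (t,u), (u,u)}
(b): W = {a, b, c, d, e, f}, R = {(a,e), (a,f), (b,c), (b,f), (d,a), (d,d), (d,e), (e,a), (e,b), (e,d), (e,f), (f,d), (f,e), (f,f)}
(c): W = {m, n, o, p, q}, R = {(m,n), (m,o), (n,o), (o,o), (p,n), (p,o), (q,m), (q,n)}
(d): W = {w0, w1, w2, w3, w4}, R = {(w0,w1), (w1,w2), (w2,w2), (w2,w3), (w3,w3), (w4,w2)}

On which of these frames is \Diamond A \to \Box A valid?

(a)

This is the axiom for partial functionality; its first-order frame correspondent is \forall x \forall y \forall z (Rxy \wedge Rxz \to y = z).
(a): holds.
(b): fails — a sees both e and f.
(c): fails — m sees both n and o.
(d): fails — w2 sees both w2 and w3.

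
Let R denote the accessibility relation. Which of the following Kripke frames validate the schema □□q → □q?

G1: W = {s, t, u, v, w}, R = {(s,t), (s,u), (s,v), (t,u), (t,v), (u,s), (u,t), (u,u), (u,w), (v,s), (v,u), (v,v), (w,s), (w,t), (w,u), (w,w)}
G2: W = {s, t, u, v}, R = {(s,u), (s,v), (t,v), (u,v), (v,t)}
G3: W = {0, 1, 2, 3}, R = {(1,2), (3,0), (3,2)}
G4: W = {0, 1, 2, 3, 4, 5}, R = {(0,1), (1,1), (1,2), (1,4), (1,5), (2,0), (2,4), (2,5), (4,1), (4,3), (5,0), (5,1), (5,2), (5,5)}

G1

Frame correspondent (Sahlqvist): ∀x ∀y (Rxy → ∃z (Rxz ∧ Rzy)) — i.e. density.
G1: ✓.
G2: fails — Ruv but no z with Ruz and Rzv.
G3: fails — R12 but no z with R1z and Rz2.
G4: fails — R43 but no z with R4z and Rz3.
Valid on: G1.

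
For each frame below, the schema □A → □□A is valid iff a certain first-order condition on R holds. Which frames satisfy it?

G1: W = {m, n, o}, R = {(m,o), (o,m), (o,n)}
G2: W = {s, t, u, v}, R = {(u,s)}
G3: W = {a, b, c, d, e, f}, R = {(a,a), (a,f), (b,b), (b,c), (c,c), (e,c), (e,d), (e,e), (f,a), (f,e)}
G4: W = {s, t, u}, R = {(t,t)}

G2, G4

Frame correspondent (Sahlqvist): ∀x ∀y ∀z (Rxy ∧ Ryz → Rxz) — i.e. transitivity.
G1: fails — Rom and Rmo but not Roo.
G2: holds.
G3: fails — Rfe and Rec but not Rfc.
G4: holds.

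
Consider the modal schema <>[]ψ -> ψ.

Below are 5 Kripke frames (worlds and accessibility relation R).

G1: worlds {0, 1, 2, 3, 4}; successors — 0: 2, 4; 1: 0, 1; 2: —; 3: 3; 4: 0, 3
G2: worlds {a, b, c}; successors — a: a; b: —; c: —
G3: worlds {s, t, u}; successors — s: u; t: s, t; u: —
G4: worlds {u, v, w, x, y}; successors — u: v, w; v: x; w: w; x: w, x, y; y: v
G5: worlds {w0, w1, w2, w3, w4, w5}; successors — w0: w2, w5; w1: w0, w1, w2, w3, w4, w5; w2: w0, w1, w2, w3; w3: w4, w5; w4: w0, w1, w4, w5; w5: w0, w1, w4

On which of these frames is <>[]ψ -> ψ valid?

G2

Frame correspondent (Sahlqvist): forall x forall y (Rxy -> Ryx) — i.e. symmetry.
G1: fails — R10 but not R01.
G2: ✓.
G3: fails — Rsu but not Rus.
G4: fails — Ruv but not Rvu.
G5: fails — Rw1w3 but not Rw3w1.
Valid on: G2.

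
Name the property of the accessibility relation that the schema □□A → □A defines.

Suppose □□A→□A is valid. Take Rxy and set V(A)={w : xR²w}. Then □□A at x, so □A at x, so A at y, i.e. ∃z(Rxz∧Rzy).
Conversely, on a frame with density the schema holds at every world under every valuation.
Frame condition: ∀x ∀y (Rxy → ∃z (Rxz ∧ Rzy)).

density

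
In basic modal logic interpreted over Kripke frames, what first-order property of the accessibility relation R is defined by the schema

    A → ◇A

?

This is a form of the T axiom.
It corresponds to reflexivity: ∀x Rxx.

Reflexivity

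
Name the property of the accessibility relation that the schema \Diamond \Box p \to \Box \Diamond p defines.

convergence: \forall x \forall y \forall z (Rxy \wedge Rxz \to \exists w (Ryw \wedge Rzw))

This schema is the .2 axiom.
It corresponds to convergence: \forall x \forall y \forall z (Rxy \wedge Rxz \to \exists w (Ryw \wedge Rzw)).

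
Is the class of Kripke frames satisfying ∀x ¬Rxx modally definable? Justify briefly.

Modal frame validity is preserved under surjective bounded morphisms.
The 3-cycle (worlds w0,w1,w2 with w0→w1→w2→w0) is irreflexive, and the map sending every world to a single reflexive point • is a surjective bounded morphism (forth: every edge maps to (•,•); back: every world has a successor). So any modal formula valid on the 3-cycle is also valid on the reflexive point, which is not irreflexive.
Hence irreflexivity is not modally definable.

No — not modally definable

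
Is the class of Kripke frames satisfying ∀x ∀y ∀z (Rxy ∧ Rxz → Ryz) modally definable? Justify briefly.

Yes: it is the Euclidean property, defined by the 5 schema ◇r → □◇r.
Suppose ◇r→□◇r is valid. Take Rxy, Rxz and set V(r)={y}. Then ◇r at x, so □◇r at x, so ◇r at z, so some w with Rzw has r; w=y, i.e. Rzy. By symmetry of the argument, Ryz.

Definable; ◇r → □◇r defines it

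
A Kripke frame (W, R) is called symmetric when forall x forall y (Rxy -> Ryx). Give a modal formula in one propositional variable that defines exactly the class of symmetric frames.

This is symmetry; the standard corresponding axiom is B: r → □◇r.
Suppose r→□◇r is valid. Take Rxy and set V(r)={x}. Then r at x, so □◇r at x, so ◇r at y, so some z with Ryz has r; z=x, i.e. Ryx.

r → □◇r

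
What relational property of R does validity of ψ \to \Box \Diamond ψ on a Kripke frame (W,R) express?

Symmetry

Suppose ψ→□◇ψ is valid. Take Rxy and set V(ψ)={x}. Then ψ at x, so □◇ψ at x, so ◇ψ at y, so some z with Ryz has ψ; z=x, i.e. Ryx.
Conversely, any frame satisfying \forall x \forall y (Rxy \to Ryx) validates the schema.
So the correspondent is symmetry.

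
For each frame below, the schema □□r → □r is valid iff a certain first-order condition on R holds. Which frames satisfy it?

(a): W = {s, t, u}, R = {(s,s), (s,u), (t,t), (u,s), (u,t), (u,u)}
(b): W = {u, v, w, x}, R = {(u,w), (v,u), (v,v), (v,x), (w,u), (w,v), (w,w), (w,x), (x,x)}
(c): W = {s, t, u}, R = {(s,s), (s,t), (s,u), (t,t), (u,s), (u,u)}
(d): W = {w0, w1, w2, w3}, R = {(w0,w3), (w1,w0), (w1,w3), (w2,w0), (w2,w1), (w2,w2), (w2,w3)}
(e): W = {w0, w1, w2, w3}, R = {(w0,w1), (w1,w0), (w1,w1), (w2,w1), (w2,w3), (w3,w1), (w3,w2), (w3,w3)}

This is the axiom for density; its first-order frame correspondent is ∀x ∀y (Rxy → ∃z (Rxz ∧ Rzy)).
(a): holds.
(b): holds.
(c): holds.
(d): fails — Rw1w0 but no z with Rw1z and Rzw0.
(e): holds.
Valid on: (a), (b), (c), (e).

(a), (b), (c), (e)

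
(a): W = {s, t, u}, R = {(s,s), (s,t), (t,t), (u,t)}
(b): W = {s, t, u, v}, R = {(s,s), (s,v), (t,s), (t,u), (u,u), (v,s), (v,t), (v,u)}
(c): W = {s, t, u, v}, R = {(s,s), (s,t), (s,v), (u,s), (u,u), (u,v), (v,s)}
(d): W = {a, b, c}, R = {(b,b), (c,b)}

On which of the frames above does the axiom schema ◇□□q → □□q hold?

(d)

The schema corresponds to a generalized confluence (Geach) condition: ∀x ∀y ∀z ((xRy ∧ xR²z) → ∃w (yR²w ∧ z = w)).
(a): fails — sRt, sR²s but no w with tR²w and s=w.
(b): fails — sRv, sR²t but no w with vR²w and t=w.
(c): fails — sRt, sR²s but no w with tR²w and s=w.
(d): holds.
Valid on: (d).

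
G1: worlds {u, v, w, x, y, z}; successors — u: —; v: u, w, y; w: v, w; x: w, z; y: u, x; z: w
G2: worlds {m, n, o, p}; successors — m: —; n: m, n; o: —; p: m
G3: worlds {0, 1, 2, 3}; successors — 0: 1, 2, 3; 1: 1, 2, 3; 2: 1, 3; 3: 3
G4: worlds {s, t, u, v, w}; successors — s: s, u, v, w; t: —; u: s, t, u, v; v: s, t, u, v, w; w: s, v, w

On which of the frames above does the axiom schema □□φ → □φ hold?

The schema corresponds to density: ∀x ∀y (Rxy → ∃z (Rxz ∧ Rzy)).
G1: fails — Ryx but no t with Ryt and Rtx.
G2: fails — Rpm but no z with Rpz and Rzm.
G3: satisfies the condition.
G4: satisfies the condition.

G3, G4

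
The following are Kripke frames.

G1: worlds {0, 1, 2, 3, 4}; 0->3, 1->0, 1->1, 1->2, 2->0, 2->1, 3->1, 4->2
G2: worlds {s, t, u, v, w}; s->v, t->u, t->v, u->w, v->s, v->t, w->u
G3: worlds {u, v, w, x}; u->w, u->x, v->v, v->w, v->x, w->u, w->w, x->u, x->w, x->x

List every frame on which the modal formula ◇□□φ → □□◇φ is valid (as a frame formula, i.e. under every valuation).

This is the axiom for a generalized confluence (Geach) condition; its first-order frame correspondent is ∀x ∀y ∀z ((xRy ∧ xR²z) → ∃w (yR²w ∧ zRw)).
G1: fails — 1R0, 1R²0 but no w with 0R²w and 0Rw.
G2: fails — tRu, tR²s but no w* with uR²w* and sRw*.
G3: satisfies the condition.

G3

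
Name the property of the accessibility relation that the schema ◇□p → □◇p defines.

This schema is the .2 axiom.
Its frame correspondent is convergence — ∀x ∀y ∀z (Rxy ∧ Rxz → ∃w (Ryw ∧ Rzw)).

convergence: ∀x ∀y ∀z (Rxy ∧ Rxz → ∃w (Ryw ∧ Rzw))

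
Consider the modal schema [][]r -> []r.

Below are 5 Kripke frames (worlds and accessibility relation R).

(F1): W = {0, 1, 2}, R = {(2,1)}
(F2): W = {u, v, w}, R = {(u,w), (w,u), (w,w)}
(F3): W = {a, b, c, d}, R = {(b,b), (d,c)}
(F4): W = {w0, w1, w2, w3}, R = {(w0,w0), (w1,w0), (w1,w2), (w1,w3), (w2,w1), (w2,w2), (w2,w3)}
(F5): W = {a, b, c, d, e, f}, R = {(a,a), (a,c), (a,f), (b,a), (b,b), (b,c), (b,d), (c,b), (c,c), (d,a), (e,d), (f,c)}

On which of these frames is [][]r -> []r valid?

This is the axiom for density; its first-order frame correspondent is forall x forall y (Rxy -> exists z (Rxz & Rzy)).
(F1): fails — R21 but no z with R2z and Rz1.
(F2): ✓.
(F3): fails — Rdc but no z with Rdz and Rzc.
(F4): ✓.
(F5): fails — Red but no z with Rez and Rzd.

(F2), (F4)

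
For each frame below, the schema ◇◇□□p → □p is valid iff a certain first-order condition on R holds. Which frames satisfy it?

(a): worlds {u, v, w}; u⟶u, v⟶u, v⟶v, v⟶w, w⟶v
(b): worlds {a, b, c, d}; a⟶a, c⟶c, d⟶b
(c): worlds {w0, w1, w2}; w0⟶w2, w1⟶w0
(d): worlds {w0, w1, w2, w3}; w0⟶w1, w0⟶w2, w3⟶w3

(b), (d)

This is the axiom for a generalized confluence (Geach) condition; its first-order frame correspondent is ∀x ∀y ∀z ((xR²y ∧ xRz) → ∃w (yR²w ∧ z = w)).
(a): fails — vR²u, vRv but no t with uR²t and v=t.
(b): condition met.
(c): fails — w1R²w2, w1Rw0 but no w with w2R²w and w0=w.
(d): condition met.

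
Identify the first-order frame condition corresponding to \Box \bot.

□⊥ is valid iff no world has any successor (otherwise □⊥ fails at any world with one).

emptiness of R: \forall x \forall y \neg Rxy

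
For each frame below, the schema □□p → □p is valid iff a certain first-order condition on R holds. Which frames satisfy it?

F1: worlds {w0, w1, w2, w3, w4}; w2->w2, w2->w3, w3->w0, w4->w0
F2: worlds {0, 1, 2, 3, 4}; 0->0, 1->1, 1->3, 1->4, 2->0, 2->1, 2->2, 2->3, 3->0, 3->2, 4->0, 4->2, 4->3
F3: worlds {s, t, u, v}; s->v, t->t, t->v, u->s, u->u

This is the axiom for density; its first-order frame correspondent is ∀x ∀y (Rxy → ∃z (Rxz ∧ Rzy)).
F1: fails — Rw4w0 but no z with Rw4z and Rzw0.
F2: holds.
F3: fails — Rsv but no z with Rsz and Rzv.

F2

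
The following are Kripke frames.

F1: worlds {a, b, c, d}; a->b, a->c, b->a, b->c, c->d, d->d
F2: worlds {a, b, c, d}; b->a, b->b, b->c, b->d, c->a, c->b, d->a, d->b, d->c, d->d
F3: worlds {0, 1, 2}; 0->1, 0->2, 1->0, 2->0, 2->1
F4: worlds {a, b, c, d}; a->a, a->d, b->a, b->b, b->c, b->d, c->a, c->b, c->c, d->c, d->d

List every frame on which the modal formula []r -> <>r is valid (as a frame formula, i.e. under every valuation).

This is the axiom for seriality; its first-order frame correspondent is forall x exists y Rxy.
F1: ✓.
F2: fails — world a has no successor.
F3: ✓.
F4: ✓.
Valid on: F1, F3, F4.

F1, F3, F4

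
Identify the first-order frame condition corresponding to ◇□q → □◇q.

Suppose ◇□q→□◇q is valid. Take Rxy, Rxz and set V(q)={w : Ryw}. Then □q at y so ◇□q at x, so □◇q at x, so ◇q at z, giving w with Rzw and Ryw.
Conversely, any frame satisfying ∀x ∀y ∀z (Rxy ∧ Rxz → ∃w (Ryw ∧ Rzw)) validates the schema.
So the correspondent is convergence.

convergence: ∀x ∀y ∀z (Rxy ∧ Rxz → ∃w (Ryw ∧ Rzw))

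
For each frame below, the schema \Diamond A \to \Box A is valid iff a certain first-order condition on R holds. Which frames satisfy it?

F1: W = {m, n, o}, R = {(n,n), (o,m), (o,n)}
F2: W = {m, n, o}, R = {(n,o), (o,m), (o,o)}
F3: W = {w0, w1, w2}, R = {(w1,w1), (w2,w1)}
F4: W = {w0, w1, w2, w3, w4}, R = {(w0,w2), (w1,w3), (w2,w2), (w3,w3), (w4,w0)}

F3, F4

This is the axiom for partial functionality; its first-order frame correspondent is \forall x \forall y \forall z (Rxy \wedge Rxz \to y = z).
F1: fails — o sees both m and n.
F2: fails — o sees both m and o.
F3: holds.
F4: holds.
Valid on: F3, F4.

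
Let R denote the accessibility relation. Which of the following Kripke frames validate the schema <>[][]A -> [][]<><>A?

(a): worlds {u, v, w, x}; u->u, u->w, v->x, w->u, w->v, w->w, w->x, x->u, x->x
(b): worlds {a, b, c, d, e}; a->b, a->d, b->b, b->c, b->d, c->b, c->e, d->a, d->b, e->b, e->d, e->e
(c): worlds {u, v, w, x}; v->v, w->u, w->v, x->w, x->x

(a), (b)

This is the axiom for a generalized confluence (Geach) condition; its first-order frame correspondent is forall x forall y forall z ((xRy & x R^2 z) -> exists w (y R^2 w & z R^2 w)).
(a): ✓.
(b): ✓.
(c): fails — wRu, wR²v but no t with uR²t and vR²t.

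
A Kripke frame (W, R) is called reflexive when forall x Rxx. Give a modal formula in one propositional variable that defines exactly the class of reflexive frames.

□p → p

The condition is reflexivity. The T schema □p → p defines it.
Suppose □p→p is valid. At any x set V(p)={w : Rxw}. Then □p holds at x, so p holds at x, i.e. Rxx.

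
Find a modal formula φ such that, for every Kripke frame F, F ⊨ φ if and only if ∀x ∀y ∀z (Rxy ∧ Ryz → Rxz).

A defining formula is □q → □□q (the 4 axiom).
Suppose □q→□□q is valid. Take Rxy, Ryz and set V(q)={w : Rxw}. Then □q at x, so □□q at x, so □q at y, so q at z, i.e. Rxz.

□q → □□q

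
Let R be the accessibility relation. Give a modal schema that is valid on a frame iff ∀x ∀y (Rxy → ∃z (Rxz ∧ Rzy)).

This is density; the standard corresponding axiom is C4: □□r → □r.
Suppose □□r→□r is valid. Take Rxy and set V(r)={w : xR²w}. Then □□r at x, so □r at x, so r at y, i.e. ∃z(Rxz∧Rzy).

□□r → □r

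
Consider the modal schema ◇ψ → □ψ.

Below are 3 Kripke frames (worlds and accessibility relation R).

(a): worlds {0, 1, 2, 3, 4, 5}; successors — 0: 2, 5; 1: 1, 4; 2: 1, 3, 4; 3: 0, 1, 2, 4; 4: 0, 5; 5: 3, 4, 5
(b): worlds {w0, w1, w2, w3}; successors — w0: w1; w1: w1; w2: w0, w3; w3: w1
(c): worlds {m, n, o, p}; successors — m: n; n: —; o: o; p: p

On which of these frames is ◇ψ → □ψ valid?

(c)

Frame correspondent (Sahlqvist): ∀x ∀y ∀z (Rxy ∧ Rxz → y = z) — i.e. partial functionality.
(a): fails — 0 sees both 2 and 5.
(b): fails — w2 sees both w0 and w3.
(c): holds.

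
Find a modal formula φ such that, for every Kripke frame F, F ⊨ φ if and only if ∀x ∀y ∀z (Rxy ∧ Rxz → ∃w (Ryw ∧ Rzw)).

This is convergence; the standard corresponding axiom is .2: ◇□q → □◇q.

◇□q → □◇q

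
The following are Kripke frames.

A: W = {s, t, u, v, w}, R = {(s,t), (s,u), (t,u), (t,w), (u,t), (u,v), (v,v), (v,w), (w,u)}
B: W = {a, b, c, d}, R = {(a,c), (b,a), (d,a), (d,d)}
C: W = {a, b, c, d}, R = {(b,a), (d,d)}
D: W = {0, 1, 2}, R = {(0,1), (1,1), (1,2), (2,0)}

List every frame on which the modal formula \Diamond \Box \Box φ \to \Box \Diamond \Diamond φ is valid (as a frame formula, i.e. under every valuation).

This is the axiom for a generalized confluence (Geach) condition; its first-order frame correspondent is \forall x \forall y \forall z ((xRy \wedge xRz) \to \exists w (y R^2 w \wedge z R^2 w)).
A: ✓.
B: fails — aRc, aRc but no w with cR²w and cR²w.
C: fails — bRa, bRa but no w with aR²w and aR²w.
D: ✓.

A, D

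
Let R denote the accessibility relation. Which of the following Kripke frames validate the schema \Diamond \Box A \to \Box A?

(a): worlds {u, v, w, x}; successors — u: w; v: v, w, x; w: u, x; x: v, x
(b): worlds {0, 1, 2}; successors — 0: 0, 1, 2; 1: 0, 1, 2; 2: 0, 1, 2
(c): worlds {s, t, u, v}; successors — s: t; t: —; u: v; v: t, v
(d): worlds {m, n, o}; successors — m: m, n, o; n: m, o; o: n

This is the axiom for the Euclidean property; its first-order frame correspondent is \forall x \forall y \forall z (Rxy \wedge Rxz \to Ryz).
(a): fails — Ruw and Ruw but not Rww.
(b): holds.
(c): fails — Rst and Rst but not Rtt.
(d): fails — Rmo and Rmo but not Roo.
Valid on: (b).

(b)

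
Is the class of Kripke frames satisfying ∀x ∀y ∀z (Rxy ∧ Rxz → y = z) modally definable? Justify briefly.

Yes — defined by ◇p → □p

This is a Sahlqvist condition; the CD axiom ◇p → □p defines it.
Suppose ◇p→□p is valid. Take Rxy, Rxz and set V(p)={y}. Then ◇p at x, so □p at x, so p at z, i.e. z=y.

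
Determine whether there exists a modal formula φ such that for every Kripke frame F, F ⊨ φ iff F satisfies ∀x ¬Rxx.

Not modally definable

Modal frame validity is preserved under surjective bounded morphisms.
The 5-cycle (worlds a,b,c,d,e with a→b→c→d→e→a) is irreflexive, and the map sending every world to a single reflexive point • is a surjective bounded morphism (forth: every edge maps to (•,•); back: every world has a successor). So any modal formula valid on the 5-cycle is also valid on the reflexive point, which is not irreflexive.
Hence irreflexivity is not modally definable.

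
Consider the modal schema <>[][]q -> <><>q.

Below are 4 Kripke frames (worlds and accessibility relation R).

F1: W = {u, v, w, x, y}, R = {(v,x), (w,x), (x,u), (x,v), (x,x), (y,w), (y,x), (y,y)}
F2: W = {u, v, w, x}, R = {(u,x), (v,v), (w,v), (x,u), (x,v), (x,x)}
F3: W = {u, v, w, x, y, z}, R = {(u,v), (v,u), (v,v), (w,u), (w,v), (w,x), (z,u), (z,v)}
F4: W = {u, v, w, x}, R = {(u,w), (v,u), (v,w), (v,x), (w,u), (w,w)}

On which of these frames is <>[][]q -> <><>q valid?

F2

Frame correspondent (Sahlqvist): forall x forall y (xRy -> exists w (y R^2 w & x R^2 w)) — i.e. a generalized confluence (Geach) condition.
F1: fails — xRu but no t with uR²t and xR²t.
F2: ✓.
F3: fails — wRx but no t with xR²t and wR²t.
F4: fails — vRx but no t with xR²t and vR²t.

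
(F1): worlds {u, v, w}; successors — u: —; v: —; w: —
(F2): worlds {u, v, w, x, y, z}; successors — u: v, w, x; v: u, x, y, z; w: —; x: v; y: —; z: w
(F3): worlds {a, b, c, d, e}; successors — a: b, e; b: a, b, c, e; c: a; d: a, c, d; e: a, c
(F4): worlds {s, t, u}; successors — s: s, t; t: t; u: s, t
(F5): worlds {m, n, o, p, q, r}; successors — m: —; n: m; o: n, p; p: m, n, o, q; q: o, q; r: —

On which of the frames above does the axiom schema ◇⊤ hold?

This is the axiom for seriality; its first-order frame correspondent is ∀x ∃y Rxy.
(F1): fails — world u has no successor.
(F2): fails — world w has no successor.
(F3): ✓.
(F4): ✓.
(F5): fails — world m has no successor.
Valid on: (F3), (F4).

(F3), (F4)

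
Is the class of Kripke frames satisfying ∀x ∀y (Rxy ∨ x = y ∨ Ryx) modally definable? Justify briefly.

Not definable by any modal formula

Any modally definable frame class is closed under disjoint unions.
Take 2 disjoint single-world reflexive frames: each is trivially connected, but their disjoint union has 2 worlds with no edge between distinct components, so it is not connected.
So the class is not modally definable.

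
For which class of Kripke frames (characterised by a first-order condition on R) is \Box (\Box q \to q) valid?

Suppose □(□q→q) is valid. Take Rxy and set V(q)={w : Ryw}. Then at y, □q holds; since □(□q→q) at x, □q→q at y, so q at y, i.e. Ryy.

shift-reflexivity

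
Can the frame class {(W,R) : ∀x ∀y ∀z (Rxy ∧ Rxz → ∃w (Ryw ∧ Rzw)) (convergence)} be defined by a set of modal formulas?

Yes, by ◇□q → □◇q

The condition is convergence. A defining modal formula is ◇□q → □◇q.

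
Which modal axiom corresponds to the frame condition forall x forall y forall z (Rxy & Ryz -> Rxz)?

□p → □□p

A defining formula is □p → □□p (the 4 axiom).
Suppose □p→□□p is valid. Take Rxy, Ryz and set V(p)={w : Rxw}. Then □p at x, so □□p at x, so □p at y, so p at z, i.e. Rxz.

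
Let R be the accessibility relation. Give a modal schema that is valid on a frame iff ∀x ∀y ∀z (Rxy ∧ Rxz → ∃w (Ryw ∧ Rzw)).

A defining formula is ◇□q → □◇q (the .2 axiom).
Suppose ◇□q→□◇q is valid. Take Rxy, Rxz and set V(q)={w : Ryw}. Then □q at y so ◇□q at x, so □◇q at x, so ◇q at z, giving w with Rzw and Ryw.

◇□q → □◇q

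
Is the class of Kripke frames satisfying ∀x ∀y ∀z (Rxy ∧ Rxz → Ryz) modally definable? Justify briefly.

Definable; ◇r → □◇r defines it

Yes: it is the Euclidean property, defined by the 5 schema ◇r → □◇r.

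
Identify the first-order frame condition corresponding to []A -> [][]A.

transitivity

Suppose □A→□□A is valid. Take Rxy, Ryz and set V(A)={w : Rxw}. Then □A at x, so □□A at x, so □A at y, so A at z, i.e. Rxz.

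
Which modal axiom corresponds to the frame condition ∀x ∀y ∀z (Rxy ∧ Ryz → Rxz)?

This is transitivity; the standard corresponding axiom is 4: □s → □□s.

□s → □□s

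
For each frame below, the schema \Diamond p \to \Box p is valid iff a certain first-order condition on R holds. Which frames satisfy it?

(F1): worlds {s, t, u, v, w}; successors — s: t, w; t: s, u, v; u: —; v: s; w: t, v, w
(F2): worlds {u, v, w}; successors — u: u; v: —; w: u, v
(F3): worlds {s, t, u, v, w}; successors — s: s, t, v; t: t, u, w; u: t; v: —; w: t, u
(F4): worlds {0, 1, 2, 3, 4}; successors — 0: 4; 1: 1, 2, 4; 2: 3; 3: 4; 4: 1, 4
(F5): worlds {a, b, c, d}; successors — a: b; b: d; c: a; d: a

The schema corresponds to partial functionality: \forall x \forall y \forall z (Rxy \wedge Rxz \to y = z).
(F1): fails — s sees both t and w.
(F2): fails — w sees both u and v.
(F3): fails — s sees both s and t.
(F4): fails — 1 sees both 1 and 2.
(F5): ✓.
Valid on: (F5).

(F5)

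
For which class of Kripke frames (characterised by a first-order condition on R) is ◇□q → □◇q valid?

Suppose ◇□q→□◇q is valid. Take Rxy, Rxz and set V(q)={w : Ryw}. Then □q at y so ◇□q at x, so □◇q at x, so ◇q at z, giving w with Rzw and Ryw.
Conversely, on a frame with convergence the schema holds at every world under every valuation.
Frame condition: ∀x ∀y ∀z (Rxy ∧ Rxz → ∃w (Ryw ∧ Rzw)).

convergence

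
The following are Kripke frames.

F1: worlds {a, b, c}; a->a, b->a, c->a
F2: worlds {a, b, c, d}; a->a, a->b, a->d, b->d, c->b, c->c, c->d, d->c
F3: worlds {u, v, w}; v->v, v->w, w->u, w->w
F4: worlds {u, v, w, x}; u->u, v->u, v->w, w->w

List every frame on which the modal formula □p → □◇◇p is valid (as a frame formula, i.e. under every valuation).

This is the axiom for a generalized confluence (Geach) condition; its first-order frame correspondent is ∀x ∀z (xRz → ∃w (xRw ∧ zR²w)).
F1: ✓.
F2: fails — aRb but no w with aRw and bR²w.
F3: fails — wRu but no t with wRt and uR²t.
F4: ✓.
Valid on: F1, F4.

F1, F4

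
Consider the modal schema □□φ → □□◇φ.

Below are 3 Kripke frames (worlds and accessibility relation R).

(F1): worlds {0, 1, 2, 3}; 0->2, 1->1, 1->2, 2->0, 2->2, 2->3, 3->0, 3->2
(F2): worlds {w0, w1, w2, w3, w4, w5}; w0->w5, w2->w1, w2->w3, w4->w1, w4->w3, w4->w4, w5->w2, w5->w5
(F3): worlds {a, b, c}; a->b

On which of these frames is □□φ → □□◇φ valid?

Frame correspondent (Sahlqvist): ∀x ∀z (xR²z → ∃w (xR²w ∧ zRw)) — i.e. a generalized confluence (Geach) condition.
(F1): satisfies the condition.
(F2): fails — w0R²w2 but no w with w0R²w and w2Rw.
(F3): satisfies the condition.
Valid on: (F1), (F3).

(F1), (F3)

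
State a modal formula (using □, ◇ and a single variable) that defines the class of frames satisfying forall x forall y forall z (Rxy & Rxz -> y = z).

◇q → □q

A defining formula is ◇q → □q (the CD axiom).
Suppose ◇q→□q is valid. Take Rxy, Rxz and set V(q)={y}. Then ◇q at x, so □q at x, so q at z, i.e. z=y.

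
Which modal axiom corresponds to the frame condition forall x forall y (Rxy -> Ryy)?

□(□r → r)

This is shift-reflexivity; the standard corresponding axiom is T□: □(□r → r).
Suppose □(□r→r) is valid. Take Rxy and set V(r)={w : Ryw}. Then at y, □r holds; since □(□r→r) at x, □r→r at y, so r at y, i.e. Ryy.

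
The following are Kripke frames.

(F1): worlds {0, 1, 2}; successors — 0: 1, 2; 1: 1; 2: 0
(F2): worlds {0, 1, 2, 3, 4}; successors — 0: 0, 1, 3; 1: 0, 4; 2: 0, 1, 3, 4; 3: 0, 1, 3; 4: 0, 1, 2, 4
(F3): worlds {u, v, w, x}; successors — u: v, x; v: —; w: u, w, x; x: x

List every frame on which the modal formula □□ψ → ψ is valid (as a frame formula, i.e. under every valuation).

Frame correspondent (Sahlqvist): ∀x ∃w (xR²w ∧ x = w) — i.e. a generalized confluence (Geach) condition.
(F1): holds.
(F2): holds.
(F3): fails — at u but no t with uR²t and u=t.

(F1), (F2)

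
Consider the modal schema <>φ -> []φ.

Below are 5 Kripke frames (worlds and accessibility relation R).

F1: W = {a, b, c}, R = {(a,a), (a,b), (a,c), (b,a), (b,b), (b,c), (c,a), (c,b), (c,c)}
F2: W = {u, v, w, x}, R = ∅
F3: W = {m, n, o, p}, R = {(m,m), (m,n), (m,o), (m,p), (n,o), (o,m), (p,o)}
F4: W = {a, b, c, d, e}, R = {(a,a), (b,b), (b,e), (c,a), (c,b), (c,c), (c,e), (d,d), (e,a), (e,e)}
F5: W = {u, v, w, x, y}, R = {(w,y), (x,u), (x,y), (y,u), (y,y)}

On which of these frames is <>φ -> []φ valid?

F2

The schema corresponds to partial functionality: forall x forall y forall z (Rxy & Rxz -> y = z).
F1: fails — a sees both a and b.
F2: condition met.
F3: fails — m sees both m and n.
F4: fails — b sees both b and e.
F5: fails — x sees both u and y.
Valid on: F2.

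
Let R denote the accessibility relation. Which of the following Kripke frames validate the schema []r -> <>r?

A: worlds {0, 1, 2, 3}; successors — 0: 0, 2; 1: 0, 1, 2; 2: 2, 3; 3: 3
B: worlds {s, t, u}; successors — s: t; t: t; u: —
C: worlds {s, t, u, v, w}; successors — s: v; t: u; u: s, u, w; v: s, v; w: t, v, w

A, C

This is the axiom for seriality; its first-order frame correspondent is forall x exists y Rxy.
A: satisfies the condition.
B: fails — world u has no successor.
C: satisfies the condition.
Valid on: A, C.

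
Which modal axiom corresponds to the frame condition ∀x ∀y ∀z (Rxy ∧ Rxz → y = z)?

The condition is partial functionality. The CD schema ◇r → □r defines it.
Suppose ◇r→□r is valid. Take Rxy, Rxz and set V(r)={y}. Then ◇r at x, so □r at x, so r at z, i.e. z=y.

◇r → □r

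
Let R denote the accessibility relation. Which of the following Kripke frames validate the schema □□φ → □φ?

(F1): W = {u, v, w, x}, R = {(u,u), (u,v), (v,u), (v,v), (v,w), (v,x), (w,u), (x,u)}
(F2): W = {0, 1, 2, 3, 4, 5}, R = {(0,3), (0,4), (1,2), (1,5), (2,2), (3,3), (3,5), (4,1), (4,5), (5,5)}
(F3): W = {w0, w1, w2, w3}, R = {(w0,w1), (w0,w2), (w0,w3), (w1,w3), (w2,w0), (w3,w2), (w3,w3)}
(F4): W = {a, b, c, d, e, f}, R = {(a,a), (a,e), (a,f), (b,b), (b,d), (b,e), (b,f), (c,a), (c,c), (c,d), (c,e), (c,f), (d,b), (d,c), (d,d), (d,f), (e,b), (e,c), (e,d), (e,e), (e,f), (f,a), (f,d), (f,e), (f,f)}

The schema corresponds to density: ∀x ∀y (Rxy → ∃z (Rxz ∧ Rzy)).
(F1): condition met.
(F2): fails — R04 but no z with R0z and Rz4.
(F3): fails — Rw0w1 but no z with Rw0z and Rzw1.
(F4): condition met.

(F1), (F4)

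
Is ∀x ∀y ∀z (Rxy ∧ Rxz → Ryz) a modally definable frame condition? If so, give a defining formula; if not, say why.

Yes, by ◇q → □◇q

Yes: it is the Euclidean property, defined by the 5 schema ◇q → □◇q.
Suppose ◇q→□◇q is valid. Take Rxy, Rxz and set V(q)={y}. Then ◇q at x, so □◇q at x, so ◇q at z, so some w with Rzw has q; w=y, i.e. Rzy. By symmetry of the argument, Ryz.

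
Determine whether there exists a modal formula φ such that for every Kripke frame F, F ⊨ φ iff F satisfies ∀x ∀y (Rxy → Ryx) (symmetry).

Yes, by r → □◇r

This is a Sahlqvist condition; the B axiom r → □◇r defines it.
Suppose r→□◇r is valid. Take Rxy and set V(r)={x}. Then r at x, so □◇r at x, so ◇r at y, so some z with Ryz has r; z=x, i.e. Ryx.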